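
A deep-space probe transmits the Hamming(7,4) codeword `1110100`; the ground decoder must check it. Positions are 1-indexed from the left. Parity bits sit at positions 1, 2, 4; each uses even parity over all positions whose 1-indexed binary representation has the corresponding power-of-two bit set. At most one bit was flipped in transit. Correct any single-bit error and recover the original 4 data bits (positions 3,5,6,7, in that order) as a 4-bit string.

1000

s1: b1⊕b3⊕b5⊕b7 = 1⊕1⊕1⊕0 = 1
s2: b2⊕b3⊕b6⊕b7 = 1⊕1⊕0⊕0 = 0
s4: b4⊕b5⊕b6⊕b7 = 0⊕1⊕0⊕0 = 1
Syndrome (s4...s1) = 101 → position 5.
Flip bit 5: corrected codeword = 1110000
Data bits at positions 3,5,6,7: 1000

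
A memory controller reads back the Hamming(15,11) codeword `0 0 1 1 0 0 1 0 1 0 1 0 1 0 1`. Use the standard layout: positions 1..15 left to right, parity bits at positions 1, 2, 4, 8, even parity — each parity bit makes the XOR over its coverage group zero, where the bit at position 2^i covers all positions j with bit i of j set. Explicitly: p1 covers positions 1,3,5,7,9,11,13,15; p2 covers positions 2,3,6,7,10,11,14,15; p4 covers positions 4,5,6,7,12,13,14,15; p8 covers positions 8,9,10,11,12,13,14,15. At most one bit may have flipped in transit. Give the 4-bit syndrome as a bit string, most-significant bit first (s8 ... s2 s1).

s1: b1⊕b3⊕b5⊕b7⊕b9⊕b11⊕b13⊕b15 = 0⊕1⊕0⊕1⊕1⊕1⊕1⊕1 = 0
s2: b2⊕b3⊕b6⊕b7⊕b10⊕b11⊕b14⊕b15 = 0⊕1⊕0⊕1⊕0⊕1⊕0⊕1 = 0
s4: b4⊕b5⊕b6⊕b7⊕b12⊕b13⊕b14⊕b15 = 1⊕0⊕0⊕1⊕0⊕1⊕0⊕1 = 0
s8: b8⊕b9⊕b10⊕b11⊕b12⊕b13⊕b14⊕b15 = 0⊕1⊕0⊕1⊕0⊕1⊕0⊕1 = 0
Syndrome (s8...s1) = 0000 → position 0 (no error).

0000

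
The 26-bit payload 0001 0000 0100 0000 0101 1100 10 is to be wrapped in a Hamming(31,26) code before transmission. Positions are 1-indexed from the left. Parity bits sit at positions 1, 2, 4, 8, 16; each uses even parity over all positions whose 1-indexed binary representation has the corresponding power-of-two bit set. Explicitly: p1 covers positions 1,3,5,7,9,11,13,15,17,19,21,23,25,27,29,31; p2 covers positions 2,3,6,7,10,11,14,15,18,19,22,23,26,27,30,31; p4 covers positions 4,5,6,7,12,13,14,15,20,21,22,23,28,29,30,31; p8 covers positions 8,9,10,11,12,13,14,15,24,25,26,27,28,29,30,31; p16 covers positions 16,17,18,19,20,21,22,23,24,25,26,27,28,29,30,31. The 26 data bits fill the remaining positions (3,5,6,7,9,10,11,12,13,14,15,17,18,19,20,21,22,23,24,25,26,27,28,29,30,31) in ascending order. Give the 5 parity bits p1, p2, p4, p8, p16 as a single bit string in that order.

Place data bits at non-power-of-two positions: b3=0, b5=0, b6=0, b7=1, b9=0, b10=0, b11=0, b12=0, b13=0, b14=1, b15=0, b17=0, b18=0, b19=0, b20=0, b21=0, b22=0, b23=1, b24=0, b25=1, b26=1, b27=1, b28=0, b29=0, b30=1, b31=0.
p1 = XOR of data positions {3,5,7,9,11,13,15,17,19,21,23,25,27,29,31} = 0⊕0⊕1⊕0⊕0⊕0⊕0⊕0⊕0⊕0⊕1⊕1⊕1⊕0⊕0 = 0
p2 = XOR of data positions {3,6,7,10,11,14,15,18,19,22,23,26,27,30,31} = 0⊕0⊕1⊕0⊕0⊕1⊕0⊕0⊕0⊕0⊕1⊕1⊕1⊕1⊕0 = 0
p4 = XOR of data positions {5,6,7,12,13,14,15,20,21,22,23,28,29,30,31} = 0⊕0⊕1⊕0⊕0⊕1⊕0⊕0⊕0⊕0⊕1⊕0⊕0⊕1⊕0 = 0
p8 = XOR of data positions {9,10,11,12,13,14,15,24,25,26,27,28,29,30,31} = 0⊕0⊕0⊕0⊕0⊕1⊕0⊕0⊕1⊕1⊕1⊕0⊕0⊕1⊕0 = 1
p16 = XOR of data positions {17,18,19,20,21,22,23,24,25,26,27,28,29,30,31} = 0⊕0⊕0⊕0⊕0⊕0⊕1⊕0⊕1⊕1⊕1⊕0⊕0⊕1⊕0 = 1
Parity bits p1,p2,p4,p8,p16 = 00011

00011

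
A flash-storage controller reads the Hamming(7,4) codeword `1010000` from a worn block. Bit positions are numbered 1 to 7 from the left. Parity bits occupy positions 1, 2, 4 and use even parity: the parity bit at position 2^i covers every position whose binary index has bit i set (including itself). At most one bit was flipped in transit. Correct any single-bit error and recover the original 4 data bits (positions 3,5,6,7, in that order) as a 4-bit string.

1000

s1: b1⊕b3⊕b5⊕b7 = 1⊕1⊕0⊕0 = 0
s2: b2⊕b3⊕b6⊕b7 = 0⊕1⊕0⊕0 = 1
s4: b4⊕b5⊕b6⊕b7 = 0⊕0⊕0⊕0 = 0
Syndrome (s4...s1) = 010 → position 2.
Flip bit 2: corrected codeword = 1110000
Data bits at positions 3,5,6,7: 1000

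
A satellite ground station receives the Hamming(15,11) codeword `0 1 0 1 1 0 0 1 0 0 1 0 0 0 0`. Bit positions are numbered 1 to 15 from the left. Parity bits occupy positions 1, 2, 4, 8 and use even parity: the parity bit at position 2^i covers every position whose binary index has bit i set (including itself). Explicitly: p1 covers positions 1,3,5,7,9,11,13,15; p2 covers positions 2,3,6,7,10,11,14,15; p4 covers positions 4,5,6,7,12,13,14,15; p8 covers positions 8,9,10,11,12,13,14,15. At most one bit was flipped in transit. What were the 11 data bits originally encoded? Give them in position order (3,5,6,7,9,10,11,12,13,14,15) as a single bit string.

01000010000

s1: b1⊕b3⊕b5⊕b7⊕b9⊕b11⊕b13⊕b15 = 0⊕0⊕1⊕0⊕0⊕1⊕0⊕0 = 0
s2: b2⊕b3⊕b6⊕b7⊕b10⊕b11⊕b14⊕b15 = 1⊕0⊕0⊕0⊕0⊕1⊕0⊕0 = 0
s4: b4⊕b5⊕b6⊕b7⊕b12⊕b13⊕b14⊕b15 = 1⊕1⊕0⊕0⊕0⊕0⊕0⊕0 = 0
s8: b8⊕b9⊕b10⊕b11⊕b12⊕b13⊕b14⊕b15 = 1⊕0⊕0⊕1⊕0⊕0⊕0⊕0 = 0
Syndrome (s8...s1) = 0000 → position 0 (no error).
No correction needed.
Data bits at positions 3,5,6,7,9,10,11,12,13,14,15: 01000010000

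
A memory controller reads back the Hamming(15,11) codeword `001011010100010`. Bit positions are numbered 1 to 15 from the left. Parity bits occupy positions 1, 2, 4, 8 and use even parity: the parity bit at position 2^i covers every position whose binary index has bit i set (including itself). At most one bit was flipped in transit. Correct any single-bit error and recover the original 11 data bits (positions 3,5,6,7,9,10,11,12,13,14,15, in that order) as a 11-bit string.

11100101010

s1: b1⊕b3⊕b5⊕b7⊕b9⊕b11⊕b13⊕b15 = 0⊕1⊕1⊕0⊕0⊕0⊕0⊕0 = 0
s2: b2⊕b3⊕b6⊕b7⊕b10⊕b11⊕b14⊕b15 = 0⊕1⊕1⊕0⊕1⊕0⊕1⊕0 = 0
s4: b4⊕b5⊕b6⊕b7⊕b12⊕b13⊕b14⊕b15 = 0⊕1⊕1⊕0⊕0⊕0⊕1⊕0 = 1
s8: b8⊕b9⊕b10⊕b11⊕b12⊕b13⊕b14⊕b15 = 1⊕0⊕1⊕0⊕0⊕0⊕1⊕0 = 1
Syndrome (s8...s1) = 1100 → position 12.
Flip bit 12: corrected codeword = 001011010101010
Data bits at positions 3,5,6,7,9,10,11,12,13,14,15: 11100101010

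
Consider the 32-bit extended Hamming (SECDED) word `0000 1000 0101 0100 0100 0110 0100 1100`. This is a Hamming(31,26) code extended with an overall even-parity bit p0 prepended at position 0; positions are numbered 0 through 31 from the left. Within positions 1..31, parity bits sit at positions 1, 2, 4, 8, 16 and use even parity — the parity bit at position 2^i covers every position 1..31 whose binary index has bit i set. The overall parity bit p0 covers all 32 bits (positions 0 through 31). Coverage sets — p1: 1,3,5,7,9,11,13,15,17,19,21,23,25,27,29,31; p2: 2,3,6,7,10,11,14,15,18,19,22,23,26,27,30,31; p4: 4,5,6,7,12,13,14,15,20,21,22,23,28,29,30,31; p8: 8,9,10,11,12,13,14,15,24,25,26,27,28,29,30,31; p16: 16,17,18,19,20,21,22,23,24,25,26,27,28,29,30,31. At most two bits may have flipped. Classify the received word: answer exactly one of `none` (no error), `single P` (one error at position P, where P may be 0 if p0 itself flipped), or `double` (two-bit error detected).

double

s1: b1⊕b3⊕b5⊕b7⊕b9⊕b11⊕b13⊕b15⊕b17⊕b19⊕b21⊕b23⊕b25⊕b27⊕b29⊕b31 = 0⊕0⊕0⊕0⊕1⊕1⊕1⊕0⊕1⊕0⊕1⊕0⊕1⊕0⊕1⊕0 = 1
s2: b2⊕b3⊕b6⊕b7⊕b10⊕b11⊕b14⊕b15⊕b18⊕b19⊕b22⊕b23⊕b26⊕b27⊕b30⊕b31 = 0⊕0⊕0⊕0⊕0⊕1⊕0⊕0⊕0⊕0⊕1⊕0⊕0⊕0⊕0⊕0 = 0
s4: b4⊕b5⊕b6⊕b7⊕b12⊕b13⊕b14⊕b15⊕b20⊕b21⊕b22⊕b23⊕b28⊕b29⊕b30⊕b31 = 1⊕0⊕0⊕0⊕0⊕1⊕0⊕0⊕0⊕1⊕1⊕0⊕1⊕1⊕0⊕0 = 0
s8: b8⊕b9⊕b10⊕b11⊕b12⊕b13⊕b14⊕b15⊕b24⊕b25⊕b26⊕b27⊕b28⊕b29⊕b30⊕b31 = 0⊕1⊕0⊕1⊕0⊕1⊕0⊕0⊕0⊕1⊕0⊕0⊕1⊕1⊕0⊕0 = 0
s16: b16⊕b17⊕b18⊕b19⊕b20⊕b21⊕b22⊕b23⊕b24⊕b25⊕b26⊕b27⊕b28⊕b29⊕b30⊕b31 = 0⊕1⊕0⊕0⊕0⊕1⊕1⊕0⊕0⊕1⊕0⊕0⊕1⊕1⊕0⊕0 = 0
Syndrome (s16...s1) = 00001 → position 1.
Overall parity (XOR of all 32 bits, including p0): 0⊕0⊕0⊕0⊕1⊕0⊕0⊕0⊕0⊕1⊕0⊕1⊕0⊕1⊕0⊕0⊕0⊕1⊕0⊕0⊕0⊕1⊕1⊕0⊕0⊕1⊕0⊕0⊕1⊕1⊕0⊕0 = 0
Overall=0, syndrome position=1 → double-bit error detected (uncorrectable).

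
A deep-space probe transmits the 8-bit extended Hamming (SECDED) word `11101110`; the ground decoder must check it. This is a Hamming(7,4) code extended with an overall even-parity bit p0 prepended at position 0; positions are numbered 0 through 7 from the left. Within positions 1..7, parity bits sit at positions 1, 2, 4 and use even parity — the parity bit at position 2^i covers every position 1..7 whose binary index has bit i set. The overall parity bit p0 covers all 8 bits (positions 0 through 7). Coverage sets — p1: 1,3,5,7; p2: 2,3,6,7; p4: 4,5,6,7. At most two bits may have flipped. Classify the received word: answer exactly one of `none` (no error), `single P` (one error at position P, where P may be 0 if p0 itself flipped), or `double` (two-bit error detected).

double

s1: b1⊕b3⊕b5⊕b7 = 1⊕0⊕1⊕0 = 0
s2: b2⊕b3⊕b6⊕b7 = 1⊕0⊕1⊕0 = 0
s4: b4⊕b5⊕b6⊕b7 = 1⊕1⊕1⊕0 = 1
Syndrome (s4...s1) = 100 → position 4.
Overall parity (XOR of all 8 bits, including p0): 1⊕1⊕1⊕0⊕1⊕1⊕1⊕0 = 0
Overall=0, syndrome position=4 → double-bit error detected (uncorrectable).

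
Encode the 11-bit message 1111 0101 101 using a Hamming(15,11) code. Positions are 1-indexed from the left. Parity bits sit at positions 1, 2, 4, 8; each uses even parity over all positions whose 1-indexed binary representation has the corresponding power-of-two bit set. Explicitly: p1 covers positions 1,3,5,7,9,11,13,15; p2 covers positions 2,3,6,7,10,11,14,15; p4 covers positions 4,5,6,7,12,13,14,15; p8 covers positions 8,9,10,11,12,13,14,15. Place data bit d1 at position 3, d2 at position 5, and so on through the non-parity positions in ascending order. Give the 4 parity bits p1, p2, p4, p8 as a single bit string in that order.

1100

Place data bits at non-power-of-two positions: b3=1, b5=1, b6=1, b7=1, b9=0, b10=1, b11=0, b12=1, b13=1, b14=0, b15=1.
p1 = XOR of data positions {3,5,7,9,11,13,15} = 1⊕1⊕1⊕0⊕0⊕1⊕1 = 1
p2 = XOR of data positions {3,6,7,10,11,14,15} = 1⊕1⊕1⊕1⊕0⊕0⊕1 = 1
p4 = XOR of data positions {5,6,7,12,13,14,15} = 1⊕1⊕1⊕1⊕1⊕0⊕1 = 0
p8 = XOR of data positions {9,10,11,12,13,14,15} = 0⊕1⊕0⊕1⊕1⊕0⊕1 = 0
Parity bits p1,p2,p4,p8 = 1100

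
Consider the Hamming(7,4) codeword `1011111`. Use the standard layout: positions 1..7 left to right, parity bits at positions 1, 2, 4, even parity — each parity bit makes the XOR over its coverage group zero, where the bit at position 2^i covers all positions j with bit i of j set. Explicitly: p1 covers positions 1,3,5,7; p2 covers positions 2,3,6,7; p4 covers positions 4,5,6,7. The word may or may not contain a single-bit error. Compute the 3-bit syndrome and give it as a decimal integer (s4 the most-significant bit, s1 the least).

s1: b1⊕b3⊕b5⊕b7 = 1⊕1⊕1⊕1 = 0
s2: b2⊕b3⊕b6⊕b7 = 0⊕1⊕1⊕1 = 1
s4: b4⊕b5⊕b6⊕b7 = 1⊕1⊕1⊕1 = 0
Syndrome (s4...s1) = 010 → position 2.

2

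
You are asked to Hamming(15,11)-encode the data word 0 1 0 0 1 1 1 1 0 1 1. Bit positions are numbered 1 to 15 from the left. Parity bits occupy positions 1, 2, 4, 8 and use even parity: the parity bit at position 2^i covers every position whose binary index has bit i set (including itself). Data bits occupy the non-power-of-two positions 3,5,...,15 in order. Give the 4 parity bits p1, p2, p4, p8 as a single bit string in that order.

0000

Place data bits at non-power-of-two positions: b3=0, b5=1, b6=0, b7=0, b9=1, b10=1, b11=1, b12=1, b13=0, b14=1, b15=1.
p1 = XOR of data positions {3,5,7,9,11,13,15} = 0⊕1⊕0⊕1⊕1⊕0⊕1 = 0
p2 = XOR of data positions {3,6,7,10,11,14,15} = 0⊕0⊕0⊕1⊕1⊕1⊕1 = 0
p4 = XOR of data positions {5,6,7,12,13,14,15} = 1⊕0⊕0⊕1⊕0⊕1⊕1 = 0
p8 = XOR of data positions {9,10,11,12,13,14,15} = 1⊕1⊕1⊕1⊕0⊕1⊕1 = 0
Parity bits p1,p2,p4,p8 = 0000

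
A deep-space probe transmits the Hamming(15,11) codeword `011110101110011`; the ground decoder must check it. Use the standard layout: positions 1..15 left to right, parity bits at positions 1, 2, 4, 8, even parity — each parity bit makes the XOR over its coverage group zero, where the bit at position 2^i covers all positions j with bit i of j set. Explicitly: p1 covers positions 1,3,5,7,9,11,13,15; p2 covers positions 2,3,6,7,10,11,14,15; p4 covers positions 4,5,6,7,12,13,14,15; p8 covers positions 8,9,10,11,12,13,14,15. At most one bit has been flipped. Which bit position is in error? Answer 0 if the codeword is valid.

s1: b1⊕b3⊕b5⊕b7⊕b9⊕b11⊕b13⊕b15 = 0⊕1⊕1⊕1⊕1⊕1⊕0⊕1 = 0
s2: b2⊕b3⊕b6⊕b7⊕b10⊕b11⊕b14⊕b15 = 1⊕1⊕0⊕1⊕1⊕1⊕1⊕1 = 1
s4: b4⊕b5⊕b6⊕b7⊕b12⊕b13⊕b14⊕b15 = 1⊕1⊕0⊕1⊕0⊕0⊕1⊕1 = 1
s8: b8⊕b9⊕b10⊕b11⊕b12⊕b13⊕b14⊕b15 = 0⊕1⊕1⊕1⊕0⊕0⊕1⊕1 = 1
Syndrome (s8...s1) = 1110 → position 14.

14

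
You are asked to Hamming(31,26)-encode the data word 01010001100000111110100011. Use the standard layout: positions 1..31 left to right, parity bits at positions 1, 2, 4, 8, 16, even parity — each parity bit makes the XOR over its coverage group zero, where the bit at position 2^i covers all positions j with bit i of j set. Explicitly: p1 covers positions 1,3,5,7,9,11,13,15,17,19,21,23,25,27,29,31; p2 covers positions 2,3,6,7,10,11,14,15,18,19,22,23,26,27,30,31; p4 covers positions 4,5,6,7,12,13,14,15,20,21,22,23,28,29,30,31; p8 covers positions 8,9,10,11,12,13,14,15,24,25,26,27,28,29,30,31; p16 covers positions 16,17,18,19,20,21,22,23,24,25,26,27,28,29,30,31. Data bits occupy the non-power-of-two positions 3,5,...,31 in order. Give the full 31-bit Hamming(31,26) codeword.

Place data bits at non-power-of-two positions: b3=0, b5=1, b6=0, b7=1, b9=0, b10=0, b11=0, b12=1, b13=1, b14=0, b15=0, b17=0, b18=0, b19=0, b20=1, b21=1, b22=1, b23=1, b24=1, b25=0, b26=1, b27=0, b28=0, b29=0, b30=1, b31=1.
p1 = XOR of data positions {3,5,7,9,11,13,15,17,19,21,23,25,27,29,31} = 0⊕1⊕1⊕0⊕0⊕1⊕0⊕0⊕0⊕1⊕1⊕0⊕0⊕0⊕1 = 0
p2 = XOR of data positions {3,6,7,10,11,14,15,18,19,22,23,26,27,30,31} = 0⊕0⊕1⊕0⊕0⊕0⊕0⊕0⊕0⊕1⊕1⊕1⊕0⊕1⊕1 = 0
p4 = XOR of data positions {5,6,7,12,13,14,15,20,21,22,23,28,29,30,31} = 1⊕0⊕1⊕1⊕1⊕0⊕0⊕1⊕1⊕1⊕1⊕0⊕0⊕1⊕1 = 0
p8 = XOR of data positions {9,10,11,12,13,14,15,24,25,26,27,28,29,30,31} = 0⊕0⊕0⊕1⊕1⊕0⊕0⊕1⊕0⊕1⊕0⊕0⊕0⊕1⊕1 = 0
p16 = XOR of data positions {17,18,19,20,21,22,23,24,25,26,27,28,29,30,31} = 0⊕0⊕0⊕1⊕1⊕1⊕1⊕1⊕0⊕1⊕0⊕0⊕0⊕1⊕1 = 0
Codeword b1..b31 = 0000101000011000000111110100011

0000101000011000000111110100011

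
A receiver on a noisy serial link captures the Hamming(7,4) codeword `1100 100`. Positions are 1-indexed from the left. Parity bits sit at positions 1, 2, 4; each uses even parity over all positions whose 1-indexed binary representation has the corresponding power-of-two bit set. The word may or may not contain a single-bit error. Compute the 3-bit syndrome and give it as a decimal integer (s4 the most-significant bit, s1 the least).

s1: b1⊕b3⊕b5⊕b7 = 1⊕0⊕1⊕0 = 0
s2: b2⊕b3⊕b6⊕b7 = 1⊕0⊕0⊕0 = 1
s4: b4⊕b5⊕b6⊕b7 = 0⊕1⊕0⊕0 = 1
Syndrome (s4...s1) = 110 → position 6.

6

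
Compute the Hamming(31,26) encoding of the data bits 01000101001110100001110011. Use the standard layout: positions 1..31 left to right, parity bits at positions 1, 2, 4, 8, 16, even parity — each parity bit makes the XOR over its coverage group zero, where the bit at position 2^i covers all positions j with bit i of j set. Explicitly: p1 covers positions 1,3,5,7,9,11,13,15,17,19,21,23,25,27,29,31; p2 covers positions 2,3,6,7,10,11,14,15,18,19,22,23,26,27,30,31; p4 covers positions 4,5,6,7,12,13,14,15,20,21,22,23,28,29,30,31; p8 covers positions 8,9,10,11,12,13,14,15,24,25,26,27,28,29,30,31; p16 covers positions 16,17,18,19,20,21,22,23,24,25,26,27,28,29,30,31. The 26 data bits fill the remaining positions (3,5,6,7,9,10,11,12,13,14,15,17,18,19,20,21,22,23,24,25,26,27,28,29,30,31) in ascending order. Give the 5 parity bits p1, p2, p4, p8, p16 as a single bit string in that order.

Place data bits at non-power-of-two positions: b3=0, b5=1, b6=0, b7=0, b9=0, b10=1, b11=0, b12=1, b13=0, b14=0, b15=1, b17=1, b18=1, b19=0, b20=1, b21=0, b22=0, b23=0, b24=0, b25=1, b26=1, b27=1, b28=0, b29=0, b30=1, b31=1.
p1 = XOR of data positions {3,5,7,9,11,13,15,17,19,21,23,25,27,29,31} = 0⊕1⊕0⊕0⊕0⊕0⊕1⊕1⊕0⊕0⊕0⊕1⊕1⊕0⊕1 = 0
p2 = XOR of data positions {3,6,7,10,11,14,15,18,19,22,23,26,27,30,31} = 0⊕0⊕0⊕1⊕0⊕0⊕1⊕1⊕0⊕0⊕0⊕1⊕1⊕1⊕1 = 1
p4 = XOR of data positions {5,6,7,12,13,14,15,20,21,22,23,28,29,30,31} = 1⊕0⊕0⊕1⊕0⊕0⊕1⊕1⊕0⊕0⊕0⊕0⊕0⊕1⊕1 = 0
p8 = XOR of data positions {9,10,11,12,13,14,15,24,25,26,27,28,29,30,31} = 0⊕1⊕0⊕1⊕0⊕0⊕1⊕0⊕1⊕1⊕1⊕0⊕0⊕1⊕1 = 0
p16 = XOR of data positions {17,18,19,20,21,22,23,24,25,26,27,28,29,30,31} = 1⊕1⊕0⊕1⊕0⊕0⊕0⊕0⊕1⊕1⊕1⊕0⊕0⊕1⊕1 = 0
Parity bits p1,p2,p4,p8,p16 = 01000

01000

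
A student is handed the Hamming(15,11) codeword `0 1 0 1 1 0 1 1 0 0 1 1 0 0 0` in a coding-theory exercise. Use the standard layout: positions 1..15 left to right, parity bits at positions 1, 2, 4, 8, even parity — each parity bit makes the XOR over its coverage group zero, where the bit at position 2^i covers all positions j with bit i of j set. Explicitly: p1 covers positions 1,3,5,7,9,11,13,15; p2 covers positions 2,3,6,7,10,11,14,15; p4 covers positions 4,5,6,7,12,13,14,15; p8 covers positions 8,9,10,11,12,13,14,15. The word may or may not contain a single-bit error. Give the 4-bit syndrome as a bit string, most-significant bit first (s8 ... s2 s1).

s1: b1⊕b3⊕b5⊕b7⊕b9⊕b11⊕b13⊕b15 = 0⊕0⊕1⊕1⊕0⊕1⊕0⊕0 = 1
s2: b2⊕b3⊕b6⊕b7⊕b10⊕b11⊕b14⊕b15 = 1⊕0⊕0⊕1⊕0⊕1⊕0⊕0 = 1
s4: b4⊕b5⊕b6⊕b7⊕b12⊕b13⊕b14⊕b15 = 1⊕1⊕0⊕1⊕1⊕0⊕0⊕0 = 0
s8: b8⊕b9⊕b10⊕b11⊕b12⊕b13⊕b14⊕b15 = 1⊕0⊕0⊕1⊕1⊕0⊕0⊕0 = 1
Syndrome (s8...s1) = 1011 → position 11.

1011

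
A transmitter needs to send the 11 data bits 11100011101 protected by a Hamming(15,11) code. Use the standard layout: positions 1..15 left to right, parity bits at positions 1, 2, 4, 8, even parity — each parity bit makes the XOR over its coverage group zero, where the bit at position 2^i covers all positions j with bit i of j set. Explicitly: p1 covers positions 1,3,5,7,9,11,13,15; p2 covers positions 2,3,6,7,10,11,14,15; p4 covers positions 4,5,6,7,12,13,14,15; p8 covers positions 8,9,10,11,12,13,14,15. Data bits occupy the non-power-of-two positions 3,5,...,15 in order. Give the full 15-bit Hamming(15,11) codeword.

Place data bits at non-power-of-two positions: b3=1, b5=1, b6=1, b7=0, b9=0, b10=0, b11=1, b12=1, b13=1, b14=0, b15=1.
p1 = XOR of data positions {3,5,7,9,11,13,15} = 1⊕1⊕0⊕0⊕1⊕1⊕1 = 1
p2 = XOR of data positions {3,6,7,10,11,14,15} = 1⊕1⊕0⊕0⊕1⊕0⊕1 = 0
p4 = XOR of data positions {5,6,7,12,13,14,15} = 1⊕1⊕0⊕1⊕1⊕0⊕1 = 1
p8 = XOR of data positions {9,10,11,12,13,14,15} = 0⊕0⊕1⊕1⊕1⊕0⊕1 = 0
Codeword b1..b15 = 101111000011101

101111000011101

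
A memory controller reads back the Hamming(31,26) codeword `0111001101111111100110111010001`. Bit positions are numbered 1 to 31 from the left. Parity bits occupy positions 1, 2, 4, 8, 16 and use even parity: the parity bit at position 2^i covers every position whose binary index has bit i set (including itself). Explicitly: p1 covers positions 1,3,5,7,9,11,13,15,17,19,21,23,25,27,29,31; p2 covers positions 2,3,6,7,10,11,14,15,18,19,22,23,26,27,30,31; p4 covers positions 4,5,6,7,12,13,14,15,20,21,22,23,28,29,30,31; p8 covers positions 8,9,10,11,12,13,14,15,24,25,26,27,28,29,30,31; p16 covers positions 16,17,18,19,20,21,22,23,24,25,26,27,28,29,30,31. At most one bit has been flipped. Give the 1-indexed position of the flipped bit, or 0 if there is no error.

25

s1: b1⊕b3⊕b5⊕b7⊕b9⊕b11⊕b13⊕b15⊕b17⊕b19⊕b21⊕b23⊕b25⊕b27⊕b29⊕b31 = 0⊕1⊕0⊕1⊕0⊕1⊕1⊕1⊕1⊕0⊕1⊕1⊕1⊕1⊕0⊕1 = 1
s2: b2⊕b3⊕b6⊕b7⊕b10⊕b11⊕b14⊕b15⊕b18⊕b19⊕b22⊕b23⊕b26⊕b27⊕b30⊕b31 = 1⊕1⊕0⊕1⊕1⊕1⊕1⊕1⊕0⊕0⊕0⊕1⊕0⊕1⊕0⊕1 = 0
s4: b4⊕b5⊕b6⊕b7⊕b12⊕b13⊕b14⊕b15⊕b20⊕b21⊕b22⊕b23⊕b28⊕b29⊕b30⊕b31 = 1⊕0⊕0⊕1⊕1⊕1⊕1⊕1⊕1⊕1⊕0⊕1⊕0⊕0⊕0⊕1 = 0
s8: b8⊕b9⊕b10⊕b11⊕b12⊕b13⊕b14⊕b15⊕b24⊕b25⊕b26⊕b27⊕b28⊕b29⊕b30⊕b31 = 1⊕0⊕1⊕1⊕1⊕1⊕1⊕1⊕1⊕1⊕0⊕1⊕0⊕0⊕0⊕1 = 1
s16: b16⊕b17⊕b18⊕b19⊕b20⊕b21⊕b22⊕b23⊕b24⊕b25⊕b26⊕b27⊕b28⊕b29⊕b30⊕b31 = 1⊕1⊕0⊕0⊕1⊕1⊕0⊕1⊕1⊕1⊕0⊕1⊕0⊕0⊕0⊕1 = 1
Syndrome (s16...s1) = 11001 → position 25.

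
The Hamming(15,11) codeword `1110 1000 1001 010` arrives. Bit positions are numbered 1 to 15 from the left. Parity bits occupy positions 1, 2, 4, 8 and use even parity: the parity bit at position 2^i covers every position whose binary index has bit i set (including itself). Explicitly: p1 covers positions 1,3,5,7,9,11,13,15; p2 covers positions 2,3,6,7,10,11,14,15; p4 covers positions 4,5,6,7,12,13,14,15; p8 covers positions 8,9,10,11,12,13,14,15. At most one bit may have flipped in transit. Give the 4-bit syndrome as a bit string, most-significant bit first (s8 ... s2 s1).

1110

s1: b1⊕b3⊕b5⊕b7⊕b9⊕b11⊕b13⊕b15 = 1⊕1⊕1⊕0⊕1⊕0⊕0⊕0 = 0
s2: b2⊕b3⊕b6⊕b7⊕b10⊕b11⊕b14⊕b15 = 1⊕1⊕0⊕0⊕0⊕0⊕1⊕0 = 1
s4: b4⊕b5⊕b6⊕b7⊕b12⊕b13⊕b14⊕b15 = 0⊕1⊕0⊕0⊕1⊕0⊕1⊕0 = 1
s8: b8⊕b9⊕b10⊕b11⊕b12⊕b13⊕b14⊕b15 = 0⊕1⊕0⊕0⊕1⊕0⊕1⊕0 = 1
Syndrome (s8...s1) = 1110 → position 14.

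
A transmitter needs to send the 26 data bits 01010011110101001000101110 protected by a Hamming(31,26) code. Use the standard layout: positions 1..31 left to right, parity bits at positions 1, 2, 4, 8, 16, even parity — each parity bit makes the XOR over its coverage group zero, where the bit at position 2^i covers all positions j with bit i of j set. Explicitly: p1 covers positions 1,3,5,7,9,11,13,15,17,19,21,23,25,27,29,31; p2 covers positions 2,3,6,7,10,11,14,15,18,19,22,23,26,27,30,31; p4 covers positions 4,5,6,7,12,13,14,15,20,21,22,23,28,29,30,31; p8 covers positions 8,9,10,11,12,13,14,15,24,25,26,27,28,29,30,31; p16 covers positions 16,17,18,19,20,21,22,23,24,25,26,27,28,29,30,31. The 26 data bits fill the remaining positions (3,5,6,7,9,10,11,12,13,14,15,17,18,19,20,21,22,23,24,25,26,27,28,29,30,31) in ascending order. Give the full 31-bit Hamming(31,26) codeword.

Place data bits at non-power-of-two positions: b3=0, b5=1, b6=0, b7=1, b9=0, b10=0, b11=1, b12=1, b13=1, b14=1, b15=0, b17=1, b18=0, b19=1, b20=0, b21=0, b22=1, b23=0, b24=0, b25=0, b26=1, b27=0, b28=1, b29=1, b30=1, b31=0.
p1 = XOR of data positions {3,5,7,9,11,13,15,17,19,21,23,25,27,29,31} = 0⊕1⊕1⊕0⊕1⊕1⊕0⊕1⊕1⊕0⊕0⊕0⊕0⊕1⊕0 = 1
p2 = XOR of data positions {3,6,7,10,11,14,15,18,19,22,23,26,27,30,31} = 0⊕0⊕1⊕0⊕1⊕1⊕0⊕0⊕1⊕1⊕0⊕1⊕0⊕1⊕0 = 1
p4 = XOR of data positions {5,6,7,12,13,14,15,20,21,22,23,28,29,30,31} = 1⊕0⊕1⊕1⊕1⊕1⊕0⊕0⊕0⊕1⊕0⊕1⊕1⊕1⊕0 = 1
p8 = XOR of data positions {9,10,11,12,13,14,15,24,25,26,27,28,29,30,31} = 0⊕0⊕1⊕1⊕1⊕1⊕0⊕0⊕0⊕1⊕0⊕1⊕1⊕1⊕0 = 0
p16 = XOR of data positions {17,18,19,20,21,22,23,24,25,26,27,28,29,30,31} = 1⊕0⊕1⊕0⊕0⊕1⊕0⊕0⊕0⊕1⊕0⊕1⊕1⊕1⊕0 = 1
Codeword b1..b31 = 1101101000111101101001000101110

1101101000111101101001000101110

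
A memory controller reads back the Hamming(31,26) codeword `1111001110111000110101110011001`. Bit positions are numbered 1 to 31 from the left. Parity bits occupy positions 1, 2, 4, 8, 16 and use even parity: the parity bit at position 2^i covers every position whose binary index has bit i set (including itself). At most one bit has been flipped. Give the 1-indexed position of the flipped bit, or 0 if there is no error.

s1: b1⊕b3⊕b5⊕b7⊕b9⊕b11⊕b13⊕b15⊕b17⊕b19⊕b21⊕b23⊕b25⊕b27⊕b29⊕b31 = 1⊕1⊕0⊕1⊕1⊕1⊕1⊕0⊕1⊕0⊕0⊕1⊕0⊕1⊕0⊕1 = 0
s2: b2⊕b3⊕b6⊕b7⊕b10⊕b11⊕b14⊕b15⊕b18⊕b19⊕b22⊕b23⊕b26⊕b27⊕b30⊕b31 = 1⊕1⊕0⊕1⊕0⊕1⊕0⊕0⊕1⊕0⊕1⊕1⊕0⊕1⊕0⊕1 = 1
s4: b4⊕b5⊕b6⊕b7⊕b12⊕b13⊕b14⊕b15⊕b20⊕b21⊕b22⊕b23⊕b28⊕b29⊕b30⊕b31 = 1⊕0⊕0⊕1⊕1⊕1⊕0⊕0⊕1⊕0⊕1⊕1⊕1⊕0⊕0⊕1 = 1
s8: b8⊕b9⊕b10⊕b11⊕b12⊕b13⊕b14⊕b15⊕b24⊕b25⊕b26⊕b27⊕b28⊕b29⊕b30⊕b31 = 1⊕1⊕0⊕1⊕1⊕1⊕0⊕0⊕1⊕0⊕0⊕1⊕1⊕0⊕0⊕1 = 1
s16: b16⊕b17⊕b18⊕b19⊕b20⊕b21⊕b22⊕b23⊕b24⊕b25⊕b26⊕b27⊕b28⊕b29⊕b30⊕b31 = 0⊕1⊕1⊕0⊕1⊕0⊕1⊕1⊕1⊕0⊕0⊕1⊕1⊕0⊕0⊕1 = 1
Syndrome (s16...s1) = 11110 → position 30.

30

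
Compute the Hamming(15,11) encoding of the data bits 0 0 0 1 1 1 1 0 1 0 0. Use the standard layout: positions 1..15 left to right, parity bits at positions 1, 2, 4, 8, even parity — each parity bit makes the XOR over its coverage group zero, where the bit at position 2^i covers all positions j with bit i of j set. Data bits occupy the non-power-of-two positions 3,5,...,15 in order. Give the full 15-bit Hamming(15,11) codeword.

010000101110100

Place data bits at non-power-of-two positions: b3=0, b5=0, b6=0, b7=1, b9=1, b10=1, b11=1, b12=0, b13=1, b14=0, b15=0.
p1 = XOR of data positions {3,5,7,9,11,13,15} = 0⊕0⊕1⊕1⊕1⊕1⊕0 = 0
p2 = XOR of data positions {3,6,7,10,11,14,15} = 0⊕0⊕1⊕1⊕1⊕0⊕0 = 1
p4 = XOR of data positions {5,6,7,12,13,14,15} = 0⊕0⊕1⊕0⊕1⊕0⊕0 = 0
p8 = XOR of data positions {9,10,11,12,13,14,15} = 1⊕1⊕1⊕0⊕1⊕0⊕0 = 0
Codeword b1..b15 = 010000101110100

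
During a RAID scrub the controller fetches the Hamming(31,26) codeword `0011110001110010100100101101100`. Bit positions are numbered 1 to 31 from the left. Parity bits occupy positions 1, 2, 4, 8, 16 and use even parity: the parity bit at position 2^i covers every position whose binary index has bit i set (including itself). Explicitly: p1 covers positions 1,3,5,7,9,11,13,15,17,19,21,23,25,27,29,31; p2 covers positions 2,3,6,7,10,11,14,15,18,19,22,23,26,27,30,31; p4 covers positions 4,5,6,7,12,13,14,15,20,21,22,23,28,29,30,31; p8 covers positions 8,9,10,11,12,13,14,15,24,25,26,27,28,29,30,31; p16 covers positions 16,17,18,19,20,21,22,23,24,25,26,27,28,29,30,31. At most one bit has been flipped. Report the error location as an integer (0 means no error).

22

s1: b1⊕b3⊕b5⊕b7⊕b9⊕b11⊕b13⊕b15⊕b17⊕b19⊕b21⊕b23⊕b25⊕b27⊕b29⊕b31 = 0⊕1⊕1⊕0⊕0⊕1⊕0⊕1⊕1⊕0⊕0⊕1⊕1⊕0⊕1⊕0 = 0
s2: b2⊕b3⊕b6⊕b7⊕b10⊕b11⊕b14⊕b15⊕b18⊕b19⊕b22⊕b23⊕b26⊕b27⊕b30⊕b31 = 0⊕1⊕1⊕0⊕1⊕1⊕0⊕1⊕0⊕0⊕0⊕1⊕1⊕0⊕0⊕0 = 1
s4: b4⊕b5⊕b6⊕b7⊕b12⊕b13⊕b14⊕b15⊕b20⊕b21⊕b22⊕b23⊕b28⊕b29⊕b30⊕b31 = 1⊕1⊕1⊕0⊕1⊕0⊕0⊕1⊕1⊕0⊕0⊕1⊕1⊕1⊕0⊕0 = 1
s8: b8⊕b9⊕b10⊕b11⊕b12⊕b13⊕b14⊕b15⊕b24⊕b25⊕b26⊕b27⊕b28⊕b29⊕b30⊕b31 = 0⊕0⊕1⊕1⊕1⊕0⊕0⊕1⊕0⊕1⊕1⊕0⊕1⊕1⊕0⊕0 = 0
s16: b16⊕b17⊕b18⊕b19⊕b20⊕b21⊕b22⊕b23⊕b24⊕b25⊕b26⊕b27⊕b28⊕b29⊕b30⊕b31 = 0⊕1⊕0⊕0⊕1⊕0⊕0⊕1⊕0⊕1⊕1⊕0⊕1⊕1⊕0⊕0 = 1
Syndrome (s16...s1) = 10110 → position 22.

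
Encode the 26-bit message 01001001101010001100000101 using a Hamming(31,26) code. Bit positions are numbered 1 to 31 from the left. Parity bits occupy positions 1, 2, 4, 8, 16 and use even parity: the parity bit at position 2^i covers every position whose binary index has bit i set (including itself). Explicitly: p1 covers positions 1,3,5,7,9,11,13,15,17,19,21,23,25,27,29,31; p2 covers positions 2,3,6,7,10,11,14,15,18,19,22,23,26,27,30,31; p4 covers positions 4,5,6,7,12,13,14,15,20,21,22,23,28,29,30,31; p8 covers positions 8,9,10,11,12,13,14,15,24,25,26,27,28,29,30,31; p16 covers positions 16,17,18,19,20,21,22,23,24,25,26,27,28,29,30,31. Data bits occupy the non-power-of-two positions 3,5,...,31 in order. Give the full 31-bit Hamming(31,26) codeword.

1100100010011011010001100000101

Place data bits at non-power-of-two positions: b3=0, b5=1, b6=0, b7=0, b9=1, b10=0, b11=0, b12=1, b13=1, b14=0, b15=1, b17=0, b18=1, b19=0, b20=0, b21=0, b22=1, b23=1, b24=0, b25=0, b26=0, b27=0, b28=0, b29=1, b30=0, b31=1.
p1 = XOR of data positions {3,5,7,9,11,13,15,17,19,21,23,25,27,29,31} = 0⊕1⊕0⊕1⊕0⊕1⊕1⊕0⊕0⊕0⊕1⊕0⊕0⊕1⊕1 = 1
p2 = XOR of data positions {3,6,7,10,11,14,15,18,19,22,23,26,27,30,31} = 0⊕0⊕0⊕0⊕0⊕0⊕1⊕1⊕0⊕1⊕1⊕0⊕0⊕0⊕1 = 1
p4 = XOR of data positions {5,6,7,12,13,14,15,20,21,22,23,28,29,30,31} = 1⊕0⊕0⊕1⊕1⊕0⊕1⊕0⊕0⊕1⊕1⊕0⊕1⊕0⊕1 = 0
p8 = XOR of data positions {9,10,11,12,13,14,15,24,25,26,27,28,29,30,31} = 1⊕0⊕0⊕1⊕1⊕0⊕1⊕0⊕0⊕0⊕0⊕0⊕1⊕0⊕1 = 0
p16 = XOR of data positions {17,18,19,20,21,22,23,24,25,26,27,28,29,30,31} = 0⊕1⊕0⊕0⊕0⊕1⊕1⊕0⊕0⊕0⊕0⊕0⊕1⊕0⊕1 = 1
Codeword b1..b31 = 1100100010011011010001100000101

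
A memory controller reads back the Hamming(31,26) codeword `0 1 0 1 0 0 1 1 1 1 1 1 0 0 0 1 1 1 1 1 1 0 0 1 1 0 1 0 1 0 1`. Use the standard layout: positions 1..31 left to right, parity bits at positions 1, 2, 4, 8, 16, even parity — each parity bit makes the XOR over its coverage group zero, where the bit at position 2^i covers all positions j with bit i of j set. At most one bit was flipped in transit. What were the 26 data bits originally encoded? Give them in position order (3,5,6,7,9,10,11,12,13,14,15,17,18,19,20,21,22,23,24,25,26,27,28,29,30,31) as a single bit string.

00011111000111010011010101

s1: b1⊕b3⊕b5⊕b7⊕b9⊕b11⊕b13⊕b15⊕b17⊕b19⊕b21⊕b23⊕b25⊕b27⊕b29⊕b31 = 0⊕0⊕0⊕1⊕1⊕1⊕0⊕0⊕1⊕1⊕1⊕0⊕1⊕1⊕1⊕1 = 0
s2: b2⊕b3⊕b6⊕b7⊕b10⊕b11⊕b14⊕b15⊕b18⊕b19⊕b22⊕b23⊕b26⊕b27⊕b30⊕b31 = 1⊕0⊕0⊕1⊕1⊕1⊕0⊕0⊕1⊕1⊕0⊕0⊕0⊕1⊕0⊕1 = 0
s4: b4⊕b5⊕b6⊕b7⊕b12⊕b13⊕b14⊕b15⊕b20⊕b21⊕b22⊕b23⊕b28⊕b29⊕b30⊕b31 = 1⊕0⊕0⊕1⊕1⊕0⊕0⊕0⊕1⊕1⊕0⊕0⊕0⊕1⊕0⊕1 = 1
s8: b8⊕b9⊕b10⊕b11⊕b12⊕b13⊕b14⊕b15⊕b24⊕b25⊕b26⊕b27⊕b28⊕b29⊕b30⊕b31 = 1⊕1⊕1⊕1⊕1⊕0⊕0⊕0⊕1⊕1⊕0⊕1⊕0⊕1⊕0⊕1 = 0
s16: b16⊕b17⊕b18⊕b19⊕b20⊕b21⊕b22⊕b23⊕b24⊕b25⊕b26⊕b27⊕b28⊕b29⊕b30⊕b31 = 1⊕1⊕1⊕1⊕1⊕1⊕0⊕0⊕1⊕1⊕0⊕1⊕0⊕1⊕0⊕1 = 1
Syndrome (s16...s1) = 10100 → position 20.
Flip bit 20: corrected codeword = 0101001111110001111010011010101
Data bits at positions 3,5,6,7,9,10,11,12,13,14,15,17,18,19,20,21,22,23,24,25,26,27,28,29,30,31: 00011111000111010011010101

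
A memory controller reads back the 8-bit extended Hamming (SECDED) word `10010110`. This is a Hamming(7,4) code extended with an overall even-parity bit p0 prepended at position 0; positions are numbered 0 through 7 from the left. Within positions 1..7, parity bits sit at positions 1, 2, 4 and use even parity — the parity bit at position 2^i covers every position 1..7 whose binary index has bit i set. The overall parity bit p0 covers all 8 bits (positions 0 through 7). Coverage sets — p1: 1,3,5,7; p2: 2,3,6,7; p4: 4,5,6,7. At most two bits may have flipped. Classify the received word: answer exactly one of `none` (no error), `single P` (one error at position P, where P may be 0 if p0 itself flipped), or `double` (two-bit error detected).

s1: b1⊕b3⊕b5⊕b7 = 0⊕1⊕1⊕0 = 0
s2: b2⊕b3⊕b6⊕b7 = 0⊕1⊕1⊕0 = 0
s4: b4⊕b5⊕b6⊕b7 = 0⊕1⊕1⊕0 = 0
Syndrome (s4...s1) = 000 → position 0 (no error).
Overall parity (XOR of all 8 bits, including p0): 1⊕0⊕0⊕1⊕0⊕1⊕1⊕0 = 0
Overall=0, syndrome position=0 → no error.

none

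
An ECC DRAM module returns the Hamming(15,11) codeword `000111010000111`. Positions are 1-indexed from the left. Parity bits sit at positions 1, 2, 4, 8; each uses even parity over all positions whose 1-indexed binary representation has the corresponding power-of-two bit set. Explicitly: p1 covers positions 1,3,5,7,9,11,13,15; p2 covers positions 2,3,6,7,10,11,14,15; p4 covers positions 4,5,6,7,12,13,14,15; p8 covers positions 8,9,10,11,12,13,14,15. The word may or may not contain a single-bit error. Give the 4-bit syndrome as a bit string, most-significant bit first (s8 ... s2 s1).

0011

s1: b1⊕b3⊕b5⊕b7⊕b9⊕b11⊕b13⊕b15 = 0⊕0⊕1⊕0⊕0⊕0⊕1⊕1 = 1
s2: b2⊕b3⊕b6⊕b7⊕b10⊕b11⊕b14⊕b15 = 0⊕0⊕1⊕0⊕0⊕0⊕1⊕1 = 1
s4: b4⊕b5⊕b6⊕b7⊕b12⊕b13⊕b14⊕b15 = 1⊕1⊕1⊕0⊕0⊕1⊕1⊕1 = 0
s8: b8⊕b9⊕b10⊕b11⊕b12⊕b13⊕b14⊕b15 = 1⊕0⊕0⊕0⊕0⊕1⊕1⊕1 = 0
Syndrome (s8...s1) = 0011 → position 3.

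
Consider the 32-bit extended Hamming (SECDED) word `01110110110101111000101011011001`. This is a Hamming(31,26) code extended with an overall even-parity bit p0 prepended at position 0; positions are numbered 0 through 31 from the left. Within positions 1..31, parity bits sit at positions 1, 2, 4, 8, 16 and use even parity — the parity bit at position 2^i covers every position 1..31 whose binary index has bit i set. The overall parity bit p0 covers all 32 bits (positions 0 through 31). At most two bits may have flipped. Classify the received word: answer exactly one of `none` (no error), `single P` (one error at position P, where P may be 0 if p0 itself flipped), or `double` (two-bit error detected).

s1: b1⊕b3⊕b5⊕b7⊕b9⊕b11⊕b13⊕b15⊕b17⊕b19⊕b21⊕b23⊕b25⊕b27⊕b29⊕b31 = 1⊕1⊕1⊕0⊕1⊕1⊕1⊕1⊕0⊕0⊕0⊕0⊕1⊕1⊕0⊕1 = 0
s2: b2⊕b3⊕b6⊕b7⊕b10⊕b11⊕b14⊕b15⊕b18⊕b19⊕b22⊕b23⊕b26⊕b27⊕b30⊕b31 = 1⊕1⊕1⊕0⊕0⊕1⊕1⊕1⊕0⊕0⊕1⊕0⊕0⊕1⊕0⊕1 = 1
s4: b4⊕b5⊕b6⊕b7⊕b12⊕b13⊕b14⊕b15⊕b20⊕b21⊕b22⊕b23⊕b28⊕b29⊕b30⊕b31 = 0⊕1⊕1⊕0⊕0⊕1⊕1⊕1⊕1⊕0⊕1⊕0⊕1⊕0⊕0⊕1 = 1
s8: b8⊕b9⊕b10⊕b11⊕b12⊕b13⊕b14⊕b15⊕b24⊕b25⊕b26⊕b27⊕b28⊕b29⊕b30⊕b31 = 1⊕1⊕0⊕1⊕0⊕1⊕1⊕1⊕1⊕1⊕0⊕1⊕1⊕0⊕0⊕1 = 1
s16: b16⊕b17⊕b18⊕b19⊕b20⊕b21⊕b22⊕b23⊕b24⊕b25⊕b26⊕b27⊕b28⊕b29⊕b30⊕b31 = 1⊕0⊕0⊕0⊕1⊕0⊕1⊕0⊕1⊕1⊕0⊕1⊕1⊕0⊕0⊕1 = 0
Syndrome (s16...s1) = 01110 → position 14.
Overall parity (XOR of all 32 bits, including p0): 0⊕1⊕1⊕1⊕0⊕1⊕1⊕0⊕1⊕1⊕0⊕1⊕0⊕1⊕1⊕1⊕1⊕0⊕0⊕0⊕1⊕0⊕1⊕0⊕1⊕1⊕0⊕1⊕1⊕0⊕0⊕1 = 1
Overall=1, syndrome position=14 → single-bit error at position 14.

single 14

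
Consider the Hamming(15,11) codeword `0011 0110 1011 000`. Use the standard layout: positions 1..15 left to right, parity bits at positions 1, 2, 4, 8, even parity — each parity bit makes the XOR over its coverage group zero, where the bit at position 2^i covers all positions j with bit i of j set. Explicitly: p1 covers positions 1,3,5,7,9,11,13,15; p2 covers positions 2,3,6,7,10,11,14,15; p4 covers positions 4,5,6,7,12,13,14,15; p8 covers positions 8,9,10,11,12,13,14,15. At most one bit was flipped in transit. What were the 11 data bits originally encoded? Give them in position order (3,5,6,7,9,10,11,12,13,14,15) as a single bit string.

s1: b1⊕b3⊕b5⊕b7⊕b9⊕b11⊕b13⊕b15 = 0⊕1⊕0⊕1⊕1⊕1⊕0⊕0 = 0
s2: b2⊕b3⊕b6⊕b7⊕b10⊕b11⊕b14⊕b15 = 0⊕1⊕1⊕1⊕0⊕1⊕0⊕0 = 0
s4: b4⊕b5⊕b6⊕b7⊕b12⊕b13⊕b14⊕b15 = 1⊕0⊕1⊕1⊕1⊕0⊕0⊕0 = 0
s8: b8⊕b9⊕b10⊕b11⊕b12⊕b13⊕b14⊕b15 = 0⊕1⊕0⊕1⊕1⊕0⊕0⊕0 = 1
Syndrome (s8...s1) = 1000 → position 8.
Flip bit 8: corrected codeword = 001101111011000
Data bits at positions 3,5,6,7,9,10,11,12,13,14,15: 10111011000

10111011000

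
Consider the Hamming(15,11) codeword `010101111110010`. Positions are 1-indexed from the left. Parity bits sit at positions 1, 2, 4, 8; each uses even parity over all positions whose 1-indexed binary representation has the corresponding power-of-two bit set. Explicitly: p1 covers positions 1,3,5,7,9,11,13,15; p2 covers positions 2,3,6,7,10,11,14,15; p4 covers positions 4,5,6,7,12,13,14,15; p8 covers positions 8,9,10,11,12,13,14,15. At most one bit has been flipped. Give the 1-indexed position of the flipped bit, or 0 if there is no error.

9

s1: b1⊕b3⊕b5⊕b7⊕b9⊕b11⊕b13⊕b15 = 0⊕0⊕0⊕1⊕1⊕1⊕0⊕0 = 1
s2: b2⊕b3⊕b6⊕b7⊕b10⊕b11⊕b14⊕b15 = 1⊕0⊕1⊕1⊕1⊕1⊕1⊕0 = 0
s4: b4⊕b5⊕b6⊕b7⊕b12⊕b13⊕b14⊕b15 = 1⊕0⊕1⊕1⊕0⊕0⊕1⊕0 = 0
s8: b8⊕b9⊕b10⊕b11⊕b12⊕b13⊕b14⊕b15 = 1⊕1⊕1⊕1⊕0⊕0⊕1⊕0 = 1
Syndrome (s8...s1) = 1001 → position 9.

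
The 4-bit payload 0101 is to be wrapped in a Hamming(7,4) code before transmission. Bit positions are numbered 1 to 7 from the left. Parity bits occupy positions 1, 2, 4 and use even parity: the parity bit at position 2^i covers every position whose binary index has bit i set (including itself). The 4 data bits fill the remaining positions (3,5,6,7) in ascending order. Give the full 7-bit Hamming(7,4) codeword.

Place data bits at non-power-of-two positions: b3=0, b5=1, b6=0, b7=1.
p1 = XOR of data positions {3,5,7} = 0⊕1⊕1 = 0
p2 = XOR of data positions {3,6,7} = 0⊕0⊕1 = 1
p4 = XOR of data positions {5,6,7} = 1⊕0⊕1 = 0
Codeword b1..b7 = 0100101

0100101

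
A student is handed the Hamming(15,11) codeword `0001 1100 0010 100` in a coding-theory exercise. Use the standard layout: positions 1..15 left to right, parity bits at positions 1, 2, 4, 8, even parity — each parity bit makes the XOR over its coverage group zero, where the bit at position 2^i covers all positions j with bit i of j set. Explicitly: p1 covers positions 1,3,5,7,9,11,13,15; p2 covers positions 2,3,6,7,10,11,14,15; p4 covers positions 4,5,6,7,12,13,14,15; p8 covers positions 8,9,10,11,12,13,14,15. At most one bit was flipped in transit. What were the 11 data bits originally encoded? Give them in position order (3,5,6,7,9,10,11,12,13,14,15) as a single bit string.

01100010100

s1: b1⊕b3⊕b5⊕b7⊕b9⊕b11⊕b13⊕b15 = 0⊕0⊕1⊕0⊕0⊕1⊕1⊕0 = 1
s2: b2⊕b3⊕b6⊕b7⊕b10⊕b11⊕b14⊕b15 = 0⊕0⊕1⊕0⊕0⊕1⊕0⊕0 = 0
s4: b4⊕b5⊕b6⊕b7⊕b12⊕b13⊕b14⊕b15 = 1⊕1⊕1⊕0⊕0⊕1⊕0⊕0 = 0
s8: b8⊕b9⊕b10⊕b11⊕b12⊕b13⊕b14⊕b15 = 0⊕0⊕0⊕1⊕0⊕1⊕0⊕0 = 0
Syndrome (s8...s1) = 0001 → position 1.
Flip bit 1: corrected codeword = 100111000010100
Data bits at positions 3,5,6,7,9,10,11,12,13,14,15: 01100010100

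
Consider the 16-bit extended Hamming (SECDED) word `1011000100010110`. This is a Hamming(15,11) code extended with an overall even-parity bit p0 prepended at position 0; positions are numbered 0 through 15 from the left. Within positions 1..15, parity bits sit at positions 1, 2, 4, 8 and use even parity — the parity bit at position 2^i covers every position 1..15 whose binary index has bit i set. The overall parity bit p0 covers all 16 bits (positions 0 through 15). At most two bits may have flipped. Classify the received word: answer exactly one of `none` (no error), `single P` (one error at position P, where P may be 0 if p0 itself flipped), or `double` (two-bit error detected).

single 14

s1: b1⊕b3⊕b5⊕b7⊕b9⊕b11⊕b13⊕b15 = 0⊕1⊕0⊕1⊕0⊕1⊕1⊕0 = 0
s2: b2⊕b3⊕b6⊕b7⊕b10⊕b11⊕b14⊕b15 = 1⊕1⊕0⊕1⊕0⊕1⊕1⊕0 = 1
s4: b4⊕b5⊕b6⊕b7⊕b12⊕b13⊕b14⊕b15 = 0⊕0⊕0⊕1⊕0⊕1⊕1⊕0 = 1
s8: b8⊕b9⊕b10⊕b11⊕b12⊕b13⊕b14⊕b15 = 0⊕0⊕0⊕1⊕0⊕1⊕1⊕0 = 1
Syndrome (s8...s1) = 1110 → position 14.
Overall parity (XOR of all 16 bits, including p0): 1⊕0⊕1⊕1⊕0⊕0⊕0⊕1⊕0⊕0⊕0⊕1⊕0⊕1⊕1⊕0 = 1
Overall=1, syndrome position=14 → single-bit error at position 14.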